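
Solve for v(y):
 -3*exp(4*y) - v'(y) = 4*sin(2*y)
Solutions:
 v(y) = C1 - 3*exp(4*y)/4 + 2*cos(2*y)


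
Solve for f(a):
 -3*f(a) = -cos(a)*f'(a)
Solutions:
 f(a) = C1*(sin(a) + 1)^(3/2)/(sin(a) - 1)^(3/2)


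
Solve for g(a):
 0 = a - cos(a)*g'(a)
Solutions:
 g(a) = C1 + Integral(a/cos(a), a)


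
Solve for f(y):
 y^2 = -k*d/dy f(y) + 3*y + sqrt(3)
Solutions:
 f(y) = C1 - y^3/(3*k) + 3*y^2/(2*k) + sqrt(3)*y/k


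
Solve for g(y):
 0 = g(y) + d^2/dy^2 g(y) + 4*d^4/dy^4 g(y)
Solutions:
 g(y) = (C1*sin(sqrt(2)*y*cos(atan(sqrt(15))/2)/2) + C2*cos(sqrt(2)*y*cos(atan(sqrt(15))/2)/2))*exp(-sqrt(2)*y*sin(atan(sqrt(15))/2)/2) + (C3*sin(sqrt(2)*y*cos(atan(sqrt(15))/2)/2) + C4*cos(sqrt(2)*y*cos(atan(sqrt(15))/2)/2))*exp(sqrt(2)*y*sin(atan(sqrt(15))/2)/2)


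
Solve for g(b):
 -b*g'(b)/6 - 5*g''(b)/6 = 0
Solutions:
 g(b) = C1 + C2*erf(sqrt(10)*b/10)


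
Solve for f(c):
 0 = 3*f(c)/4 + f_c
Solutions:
 f(c) = C1*exp(-3*c/4)


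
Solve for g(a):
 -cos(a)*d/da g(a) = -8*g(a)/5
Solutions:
 g(a) = C1*(sin(a) + 1)^(4/5)/(sin(a) - 1)^(4/5)


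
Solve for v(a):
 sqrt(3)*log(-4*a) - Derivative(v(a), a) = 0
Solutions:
 v(a) = C1 + sqrt(3)*a*log(-a) + sqrt(3)*a*(-1 + 2*log(2))


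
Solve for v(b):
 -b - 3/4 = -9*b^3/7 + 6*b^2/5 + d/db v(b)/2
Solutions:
 v(b) = C1 + 9*b^4/14 - 4*b^3/5 - b^2 - 3*b/2


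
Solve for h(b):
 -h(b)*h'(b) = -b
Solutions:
 h(b) = -sqrt(C1 + b^2)
 h(b) = sqrt(C1 + b^2)


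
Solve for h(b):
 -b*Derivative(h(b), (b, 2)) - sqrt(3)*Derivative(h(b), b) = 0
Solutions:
 h(b) = C1 + C2*b^(1 - sqrt(3))


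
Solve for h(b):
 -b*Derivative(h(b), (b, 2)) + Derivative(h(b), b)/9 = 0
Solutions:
 h(b) = C1 + C2*b^(10/9)


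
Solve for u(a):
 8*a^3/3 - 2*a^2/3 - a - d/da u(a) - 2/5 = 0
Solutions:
 u(a) = C1 + 2*a^4/3 - 2*a^3/9 - a^2/2 - 2*a/5


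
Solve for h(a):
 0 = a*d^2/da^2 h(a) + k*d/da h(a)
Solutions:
 h(a) = C1 + a^(1 - re(k))*(C2*sin(log(a)*Abs(im(k))) + C3*cos(log(a)*im(k)))


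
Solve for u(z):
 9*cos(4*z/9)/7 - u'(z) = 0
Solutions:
 u(z) = C1 + 81*sin(4*z/9)/28


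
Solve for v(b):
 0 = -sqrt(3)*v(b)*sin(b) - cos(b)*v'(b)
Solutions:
 v(b) = C1*cos(b)^(sqrt(3))


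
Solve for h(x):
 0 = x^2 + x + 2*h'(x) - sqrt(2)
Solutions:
 h(x) = C1 - x^3/6 - x^2/4 + sqrt(2)*x/2


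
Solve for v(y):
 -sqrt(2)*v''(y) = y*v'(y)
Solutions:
 v(y) = C1 + C2*erf(2^(1/4)*y/2)


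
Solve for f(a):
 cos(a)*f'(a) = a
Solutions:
 f(a) = C1 + Integral(a/cos(a), a)


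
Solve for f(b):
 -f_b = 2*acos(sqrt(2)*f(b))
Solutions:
 Integral(1/acos(sqrt(2)*_y), (_y, f(b))) = C1 - 2*b


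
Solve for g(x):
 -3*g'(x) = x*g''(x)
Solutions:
 g(x) = C1 + C2/x^2


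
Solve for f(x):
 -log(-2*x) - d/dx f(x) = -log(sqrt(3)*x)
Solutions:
 f(x) = C1 + x*(-log(2) + log(3)/2 - I*pi)


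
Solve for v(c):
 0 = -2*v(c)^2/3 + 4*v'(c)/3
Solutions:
 v(c) = -2/(C1 + c)


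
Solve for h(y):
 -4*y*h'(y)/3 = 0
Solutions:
 h(y) = C1


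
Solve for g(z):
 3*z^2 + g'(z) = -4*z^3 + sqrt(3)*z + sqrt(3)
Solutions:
 g(z) = C1 - z^4 - z^3 + sqrt(3)*z^2/2 + sqrt(3)*z


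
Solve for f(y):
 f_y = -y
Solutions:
 f(y) = C1 - y^2/2


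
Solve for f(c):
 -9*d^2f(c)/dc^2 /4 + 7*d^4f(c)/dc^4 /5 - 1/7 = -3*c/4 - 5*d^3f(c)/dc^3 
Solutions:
 f(c) = C1 + C2*c + C3*exp(c*(-25 + 2*sqrt(235))/14) + C4*exp(-c*(25 + 2*sqrt(235))/14) + c^3/18 + 64*c^2/189


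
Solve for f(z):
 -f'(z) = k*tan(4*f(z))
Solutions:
 f(z) = -asin(C1*exp(-4*k*z))/4 + pi/4
 f(z) = asin(C1*exp(-4*k*z))/4


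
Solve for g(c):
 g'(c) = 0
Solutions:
 g(c) = C1


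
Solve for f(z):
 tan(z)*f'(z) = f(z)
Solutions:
 f(z) = C1*sin(z)


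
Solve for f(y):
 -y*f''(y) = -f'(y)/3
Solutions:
 f(y) = C1 + C2*y^(4/3)


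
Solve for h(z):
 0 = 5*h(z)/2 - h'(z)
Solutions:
 h(z) = C1*exp(5*z/2)


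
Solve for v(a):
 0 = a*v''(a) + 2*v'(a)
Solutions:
 v(a) = C1 + C2/a


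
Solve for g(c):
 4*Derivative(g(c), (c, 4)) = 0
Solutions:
 g(c) = C1 + C2*c + C3*c^2 + C4*c^3


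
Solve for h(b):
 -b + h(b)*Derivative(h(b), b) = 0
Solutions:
 h(b) = -sqrt(C1 + b^2)
 h(b) = sqrt(C1 + b^2)


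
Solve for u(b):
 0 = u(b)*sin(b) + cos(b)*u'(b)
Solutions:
 u(b) = C1*cos(b)


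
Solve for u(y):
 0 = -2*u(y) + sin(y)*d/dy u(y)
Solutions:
 u(y) = C1*(cos(y) - 1)/(cos(y) + 1)


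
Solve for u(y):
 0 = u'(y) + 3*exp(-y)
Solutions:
 u(y) = C1 + 3*exp(-y)


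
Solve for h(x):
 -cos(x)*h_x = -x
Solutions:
 h(x) = C1 + Integral(x/cos(x), x)


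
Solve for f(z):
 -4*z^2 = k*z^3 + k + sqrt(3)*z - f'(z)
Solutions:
 f(z) = C1 + k*z^4/4 + k*z + 4*z^3/3 + sqrt(3)*z^2/2


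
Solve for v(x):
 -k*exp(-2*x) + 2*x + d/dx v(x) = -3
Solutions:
 v(x) = C1 - k*exp(-2*x)/2 - x^2 - 3*x


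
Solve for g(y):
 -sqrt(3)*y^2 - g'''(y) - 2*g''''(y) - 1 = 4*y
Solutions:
 g(y) = C1 + C2*y + C3*y^2 + C4*exp(-y/2) - sqrt(3)*y^5/60 + y^4*(-1 + sqrt(3))/6 + y^3*(7 - 8*sqrt(3))/6


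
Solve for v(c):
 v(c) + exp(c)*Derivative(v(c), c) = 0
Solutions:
 v(c) = C1*exp(exp(-c))


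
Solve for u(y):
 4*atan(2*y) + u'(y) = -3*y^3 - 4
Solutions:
 u(y) = C1 - 3*y^4/4 - 4*y*atan(2*y) - 4*y + log(4*y^2 + 1)


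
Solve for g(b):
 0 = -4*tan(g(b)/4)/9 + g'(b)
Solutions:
 g(b) = -4*asin(C1*exp(b/9)) + 4*pi
 g(b) = 4*asin(C1*exp(b/9))


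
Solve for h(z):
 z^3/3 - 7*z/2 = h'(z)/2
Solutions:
 h(z) = C1 + z^4/6 - 7*z^2/2


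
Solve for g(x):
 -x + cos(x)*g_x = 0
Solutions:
 g(x) = C1 + Integral(x/cos(x), x)


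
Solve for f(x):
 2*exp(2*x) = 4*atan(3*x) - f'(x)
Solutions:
 f(x) = C1 + 4*x*atan(3*x) - exp(2*x) - 2*log(9*x^2 + 1)/3


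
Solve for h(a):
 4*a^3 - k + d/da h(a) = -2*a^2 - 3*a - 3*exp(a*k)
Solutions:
 h(a) = C1 - a^4 - 2*a^3/3 - 3*a^2/2 + a*k - 3*exp(a*k)/k


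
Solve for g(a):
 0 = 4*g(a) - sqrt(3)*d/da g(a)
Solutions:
 g(a) = C1*exp(4*sqrt(3)*a/3)


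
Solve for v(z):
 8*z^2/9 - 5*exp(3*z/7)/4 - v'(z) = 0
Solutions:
 v(z) = C1 + 8*z^3/27 - 35*exp(3*z/7)/12


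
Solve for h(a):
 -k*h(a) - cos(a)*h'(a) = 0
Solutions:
 h(a) = C1*exp(k*(log(sin(a) - 1) - log(sin(a) + 1))/2)


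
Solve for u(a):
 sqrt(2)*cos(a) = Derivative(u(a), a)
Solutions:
 u(a) = C1 + sqrt(2)*sin(a)


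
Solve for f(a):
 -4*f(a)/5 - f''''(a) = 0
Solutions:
 f(a) = (C1*sin(5^(3/4)*a/5) + C2*cos(5^(3/4)*a/5))*exp(-5^(3/4)*a/5) + (C3*sin(5^(3/4)*a/5) + C4*cos(5^(3/4)*a/5))*exp(5^(3/4)*a/5)


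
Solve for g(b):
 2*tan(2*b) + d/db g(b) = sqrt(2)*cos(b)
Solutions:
 g(b) = C1 + log(cos(2*b)) + sqrt(2)*sin(b)


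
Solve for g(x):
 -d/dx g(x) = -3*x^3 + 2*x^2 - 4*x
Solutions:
 g(x) = C1 + 3*x^4/4 - 2*x^3/3 + 2*x^2


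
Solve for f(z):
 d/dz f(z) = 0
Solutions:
 f(z) = C1


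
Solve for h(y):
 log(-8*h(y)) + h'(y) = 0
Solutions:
 Integral(1/(log(-_y) + 3*log(2)), (_y, h(y))) = C1 - y


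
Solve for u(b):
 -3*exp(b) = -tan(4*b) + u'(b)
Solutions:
 u(b) = C1 - 3*exp(b) - log(cos(4*b))/4


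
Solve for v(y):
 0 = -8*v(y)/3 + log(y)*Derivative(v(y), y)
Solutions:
 v(y) = C1*exp(8*li(y)/3)


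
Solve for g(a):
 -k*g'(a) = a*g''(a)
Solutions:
 g(a) = C1 + a^(1 - re(k))*(C2*sin(log(a)*Abs(im(k))) + C3*cos(log(a)*im(k)))


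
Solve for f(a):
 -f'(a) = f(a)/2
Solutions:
 f(a) = C1*exp(-a/2)


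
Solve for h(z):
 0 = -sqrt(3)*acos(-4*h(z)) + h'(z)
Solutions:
 Integral(1/acos(-4*_y), (_y, h(z))) = C1 + sqrt(3)*z


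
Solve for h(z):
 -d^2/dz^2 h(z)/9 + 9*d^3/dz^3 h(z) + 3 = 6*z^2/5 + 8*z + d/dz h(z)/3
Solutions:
 h(z) = C1 + C2*exp(z*(1 - sqrt(973))/162) + C3*exp(z*(1 + sqrt(973))/162) - 6*z^3/5 - 54*z^2/5 - 891*z/5


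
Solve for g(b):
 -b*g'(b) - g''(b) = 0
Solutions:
 g(b) = C1 + C2*erf(sqrt(2)*b/2)


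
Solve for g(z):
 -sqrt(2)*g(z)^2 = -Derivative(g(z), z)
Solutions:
 g(z) = -1/(C1 + sqrt(2)*z)


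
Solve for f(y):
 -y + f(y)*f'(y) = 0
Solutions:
 f(y) = -sqrt(C1 + y^2)
 f(y) = sqrt(C1 + y^2)


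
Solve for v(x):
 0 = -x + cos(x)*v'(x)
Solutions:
 v(x) = C1 + Integral(x/cos(x), x)


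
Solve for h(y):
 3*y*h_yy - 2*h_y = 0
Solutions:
 h(y) = C1 + C2*y^(5/3)


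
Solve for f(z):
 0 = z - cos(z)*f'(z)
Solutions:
 f(z) = C1 + Integral(z/cos(z), z)


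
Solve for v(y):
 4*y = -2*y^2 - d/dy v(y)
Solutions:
 v(y) = C1 - 2*y^3/3 - 2*y^2


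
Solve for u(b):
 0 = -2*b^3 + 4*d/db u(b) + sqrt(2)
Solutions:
 u(b) = C1 + b^4/8 - sqrt(2)*b/4


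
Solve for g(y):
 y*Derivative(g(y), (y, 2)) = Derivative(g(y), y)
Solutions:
 g(y) = C1 + C2*y^2


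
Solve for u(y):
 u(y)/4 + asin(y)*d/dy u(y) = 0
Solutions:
 u(y) = C1*exp(-Integral(1/asin(y), y)/4)


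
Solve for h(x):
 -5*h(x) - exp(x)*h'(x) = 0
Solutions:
 h(x) = C1*exp(5*exp(-x))


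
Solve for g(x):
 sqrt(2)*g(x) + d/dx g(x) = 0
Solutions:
 g(x) = C1*exp(-sqrt(2)*x)


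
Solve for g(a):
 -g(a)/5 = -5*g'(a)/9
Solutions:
 g(a) = C1*exp(9*a/25)


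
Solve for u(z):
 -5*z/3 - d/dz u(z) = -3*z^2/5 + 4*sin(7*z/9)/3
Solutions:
 u(z) = C1 + z^3/5 - 5*z^2/6 + 12*cos(7*z/9)/7


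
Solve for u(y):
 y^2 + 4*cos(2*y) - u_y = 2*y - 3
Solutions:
 u(y) = C1 + y^3/3 - y^2 + 3*y + 2*sin(2*y)


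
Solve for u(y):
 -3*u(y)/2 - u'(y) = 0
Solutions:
 u(y) = C1*exp(-3*y/2)


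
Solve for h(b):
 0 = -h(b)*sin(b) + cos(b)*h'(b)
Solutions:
 h(b) = C1/cos(b)


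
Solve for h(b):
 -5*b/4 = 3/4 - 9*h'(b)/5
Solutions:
 h(b) = C1 + 25*b^2/72 + 5*b/12


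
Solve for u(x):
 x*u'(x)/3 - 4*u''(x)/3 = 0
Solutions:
 u(x) = C1 + C2*erfi(sqrt(2)*x/4)


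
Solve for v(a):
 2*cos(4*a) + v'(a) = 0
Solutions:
 v(a) = C1 - sin(4*a)/2


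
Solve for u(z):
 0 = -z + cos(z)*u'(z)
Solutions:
 u(z) = C1 + Integral(z/cos(z), z)


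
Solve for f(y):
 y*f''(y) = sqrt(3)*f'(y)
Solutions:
 f(y) = C1 + C2*y^(1 + sqrt(3))


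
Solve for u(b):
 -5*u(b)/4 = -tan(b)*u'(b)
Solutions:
 u(b) = C1*sin(b)^(5/4)


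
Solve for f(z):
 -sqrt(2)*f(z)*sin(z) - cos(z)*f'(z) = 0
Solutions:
 f(z) = C1*cos(z)^(sqrt(2))


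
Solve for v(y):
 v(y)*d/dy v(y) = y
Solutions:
 v(y) = -sqrt(C1 + y^2)
 v(y) = sqrt(C1 + y^2)


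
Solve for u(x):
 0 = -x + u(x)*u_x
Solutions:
 u(x) = -sqrt(C1 + x^2)
 u(x) = sqrt(C1 + x^2)


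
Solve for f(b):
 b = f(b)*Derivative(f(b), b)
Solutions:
 f(b) = -sqrt(C1 + b^2)
 f(b) = sqrt(C1 + b^2)


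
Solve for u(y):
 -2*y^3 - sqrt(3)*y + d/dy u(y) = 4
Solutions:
 u(y) = C1 + y^4/2 + sqrt(3)*y^2/2 + 4*y


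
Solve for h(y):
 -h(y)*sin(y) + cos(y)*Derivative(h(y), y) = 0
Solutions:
 h(y) = C1/cos(y)


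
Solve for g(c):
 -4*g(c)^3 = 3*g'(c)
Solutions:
 g(c) = -sqrt(6)*sqrt(-1/(C1 - 4*c))/2
 g(c) = sqrt(6)*sqrt(-1/(C1 - 4*c))/2


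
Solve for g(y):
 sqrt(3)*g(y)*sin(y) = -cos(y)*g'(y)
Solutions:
 g(y) = C1*cos(y)^(sqrt(3))


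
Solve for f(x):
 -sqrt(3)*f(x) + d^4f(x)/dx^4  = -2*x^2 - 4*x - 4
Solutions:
 f(x) = C1*exp(-3^(1/8)*x) + C2*exp(3^(1/8)*x) + C3*sin(3^(1/8)*x) + C4*cos(3^(1/8)*x) + 2*sqrt(3)*x^2/3 + 4*sqrt(3)*x/3 + 4*sqrt(3)/3


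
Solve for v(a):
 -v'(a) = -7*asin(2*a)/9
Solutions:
 v(a) = C1 + 7*a*asin(2*a)/9 + 7*sqrt(1 - 4*a^2)/18


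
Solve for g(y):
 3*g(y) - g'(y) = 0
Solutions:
 g(y) = C1*exp(3*y)


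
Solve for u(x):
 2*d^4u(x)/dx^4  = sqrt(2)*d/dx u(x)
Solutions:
 u(x) = C1 + C4*exp(2^(5/6)*x/2) + (C2*sin(2^(5/6)*sqrt(3)*x/4) + C3*cos(2^(5/6)*sqrt(3)*x/4))*exp(-2^(5/6)*x/4)


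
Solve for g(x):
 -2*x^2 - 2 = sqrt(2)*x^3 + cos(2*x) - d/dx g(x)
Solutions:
 g(x) = C1 + sqrt(2)*x^4/4 + 2*x^3/3 + 2*x + sin(2*x)/2


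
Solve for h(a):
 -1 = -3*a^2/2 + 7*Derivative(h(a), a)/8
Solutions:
 h(a) = C1 + 4*a^3/7 - 8*a/7


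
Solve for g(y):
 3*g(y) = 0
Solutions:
 g(y) = 0


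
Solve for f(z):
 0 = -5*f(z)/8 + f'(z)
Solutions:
 f(z) = C1*exp(5*z/8)


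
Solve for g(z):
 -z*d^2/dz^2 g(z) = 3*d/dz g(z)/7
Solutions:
 g(z) = C1 + C2*z^(4/7)


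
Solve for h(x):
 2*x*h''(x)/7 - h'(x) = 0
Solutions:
 h(x) = C1 + C2*x^(9/2)


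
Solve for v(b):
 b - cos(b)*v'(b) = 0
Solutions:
 v(b) = C1 + Integral(b/cos(b), b)


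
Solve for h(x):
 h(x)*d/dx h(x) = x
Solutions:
 h(x) = -sqrt(C1 + x^2)
 h(x) = sqrt(C1 + x^2)


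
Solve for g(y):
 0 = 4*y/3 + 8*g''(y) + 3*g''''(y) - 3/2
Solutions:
 g(y) = C1 + C2*y + C3*sin(2*sqrt(6)*y/3) + C4*cos(2*sqrt(6)*y/3) - y^3/36 + 3*y^2/32


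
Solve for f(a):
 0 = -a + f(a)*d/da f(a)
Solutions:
 f(a) = -sqrt(C1 + a^2)
 f(a) = sqrt(C1 + a^2)


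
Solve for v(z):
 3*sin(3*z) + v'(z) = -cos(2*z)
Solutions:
 v(z) = C1 - sin(2*z)/2 + cos(3*z)


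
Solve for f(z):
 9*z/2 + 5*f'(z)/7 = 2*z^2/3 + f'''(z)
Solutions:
 f(z) = C1 + C2*exp(-sqrt(35)*z/7) + C3*exp(sqrt(35)*z/7) + 14*z^3/45 - 63*z^2/20 + 196*z/75


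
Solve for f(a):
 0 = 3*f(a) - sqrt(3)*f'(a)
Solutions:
 f(a) = C1*exp(sqrt(3)*a)


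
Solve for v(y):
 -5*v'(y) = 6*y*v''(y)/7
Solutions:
 v(y) = C1 + C2/y^(29/6)


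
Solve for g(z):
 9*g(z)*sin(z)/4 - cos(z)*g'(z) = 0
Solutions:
 g(z) = C1/cos(z)^(9/4)


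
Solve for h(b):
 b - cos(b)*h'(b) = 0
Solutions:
 h(b) = C1 + Integral(b/cos(b), b)


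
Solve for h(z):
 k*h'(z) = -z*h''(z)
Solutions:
 h(z) = C1 + z^(1 - re(k))*(C2*sin(log(z)*Abs(im(k))) + C3*cos(log(z)*im(k)))


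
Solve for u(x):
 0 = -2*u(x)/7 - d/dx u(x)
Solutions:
 u(x) = C1*exp(-2*x/7)


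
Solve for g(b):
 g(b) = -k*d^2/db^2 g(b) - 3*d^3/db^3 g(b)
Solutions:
 g(b) = C1*exp(-b*(2*2^(1/3)*k^2/(2*k^3 + sqrt(-4*k^6 + (2*k^3 + 243)^2) + 243)^(1/3) + 2*k + 2^(2/3)*(2*k^3 + sqrt(-4*k^6 + (2*k^3 + 243)^2) + 243)^(1/3))/18) + C2*exp(b*(-8*2^(1/3)*k^2/((-1 + sqrt(3)*I)*(2*k^3 + sqrt(-4*k^6 + (2*k^3 + 243)^2) + 243)^(1/3)) - 4*k + 2^(2/3)*(2*k^3 + sqrt(-4*k^6 + (2*k^3 + 243)^2) + 243)^(1/3) - 2^(2/3)*sqrt(3)*I*(2*k^3 + sqrt(-4*k^6 + (2*k^3 + 243)^2) + 243)^(1/3))/36) + C3*exp(b*(8*2^(1/3)*k^2/((1 + sqrt(3)*I)*(2*k^3 + sqrt(-4*k^6 + (2*k^3 + 243)^2) + 243)^(1/3)) - 4*k + 2^(2/3)*(2*k^3 + sqrt(-4*k^6 + (2*k^3 + 243)^2) + 243)^(1/3) + 2^(2/3)*sqrt(3)*I*(2*k^3 + sqrt(-4*k^6 + (2*k^3 + 243)^2) + 243)^(1/3))/36)


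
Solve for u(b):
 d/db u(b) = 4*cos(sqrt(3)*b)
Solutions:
 u(b) = C1 + 4*sqrt(3)*sin(sqrt(3)*b)/3


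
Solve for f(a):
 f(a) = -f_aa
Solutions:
 f(a) = C1*sin(a) + C2*cos(a)


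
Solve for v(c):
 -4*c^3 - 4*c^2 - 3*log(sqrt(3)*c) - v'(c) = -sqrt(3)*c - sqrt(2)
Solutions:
 v(c) = C1 - c^4 - 4*c^3/3 + sqrt(3)*c^2/2 - 3*c*log(c) - 3*c*log(3)/2 + sqrt(2)*c + 3*c


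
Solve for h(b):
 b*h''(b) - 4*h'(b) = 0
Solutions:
 h(b) = C1 + C2*b^5


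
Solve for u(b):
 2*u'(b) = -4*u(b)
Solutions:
 u(b) = C1*exp(-2*b)


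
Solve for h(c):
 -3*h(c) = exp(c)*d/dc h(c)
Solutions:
 h(c) = C1*exp(3*exp(-c))


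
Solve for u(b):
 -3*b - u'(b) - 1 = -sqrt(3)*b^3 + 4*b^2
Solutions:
 u(b) = C1 + sqrt(3)*b^4/4 - 4*b^3/3 - 3*b^2/2 - b


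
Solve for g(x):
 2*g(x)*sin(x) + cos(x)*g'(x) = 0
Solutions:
 g(x) = C1*cos(x)^2


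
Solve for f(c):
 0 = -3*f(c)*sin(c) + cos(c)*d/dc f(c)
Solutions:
 f(c) = C1/cos(c)^3


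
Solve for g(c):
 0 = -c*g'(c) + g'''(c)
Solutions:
 g(c) = C1 + Integral(C2*airyai(c) + C3*airybi(c), c)


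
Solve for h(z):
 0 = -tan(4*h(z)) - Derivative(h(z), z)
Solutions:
 h(z) = -asin(C1*exp(-4*z))/4 + pi/4
 h(z) = asin(C1*exp(-4*z))/4


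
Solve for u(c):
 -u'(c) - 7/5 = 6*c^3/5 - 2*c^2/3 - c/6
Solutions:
 u(c) = C1 - 3*c^4/10 + 2*c^3/9 + c^2/12 - 7*c/5


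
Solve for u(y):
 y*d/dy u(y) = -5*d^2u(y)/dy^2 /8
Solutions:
 u(y) = C1 + C2*erf(2*sqrt(5)*y/5)


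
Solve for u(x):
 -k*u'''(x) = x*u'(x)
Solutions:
 u(x) = C1 + Integral(C2*airyai(x*(-1/k)^(1/3)) + C3*airybi(x*(-1/k)^(1/3)), x)


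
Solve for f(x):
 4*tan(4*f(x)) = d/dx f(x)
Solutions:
 f(x) = -asin(C1*exp(16*x))/4 + pi/4
 f(x) = asin(C1*exp(16*x))/4


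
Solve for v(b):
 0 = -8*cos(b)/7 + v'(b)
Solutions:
 v(b) = C1 + 8*sin(b)/7


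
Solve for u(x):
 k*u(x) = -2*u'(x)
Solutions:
 u(x) = C1*exp(-k*x/2)


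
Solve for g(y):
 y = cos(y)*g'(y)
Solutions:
 g(y) = C1 + Integral(y/cos(y), y)


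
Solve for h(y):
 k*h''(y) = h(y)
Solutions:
 h(y) = C1*exp(-y*sqrt(1/k)) + C2*exp(y*sqrt(1/k))


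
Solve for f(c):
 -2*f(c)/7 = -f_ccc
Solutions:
 f(c) = C3*exp(2^(1/3)*7^(2/3)*c/7) + (C1*sin(2^(1/3)*sqrt(3)*7^(2/3)*c/14) + C2*cos(2^(1/3)*sqrt(3)*7^(2/3)*c/14))*exp(-2^(1/3)*7^(2/3)*c/14)


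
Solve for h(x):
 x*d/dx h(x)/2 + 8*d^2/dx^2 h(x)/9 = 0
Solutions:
 h(x) = C1 + C2*erf(3*sqrt(2)*x/8)


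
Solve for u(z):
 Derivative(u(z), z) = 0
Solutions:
 u(z) = C1


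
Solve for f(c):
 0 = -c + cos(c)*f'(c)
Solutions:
 f(c) = C1 + Integral(c/cos(c), c)


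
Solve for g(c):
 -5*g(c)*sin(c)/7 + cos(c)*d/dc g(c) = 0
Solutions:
 g(c) = C1/cos(c)^(5/7)


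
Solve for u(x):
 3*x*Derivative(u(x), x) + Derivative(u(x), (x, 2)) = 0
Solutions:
 u(x) = C1 + C2*erf(sqrt(6)*x/2)


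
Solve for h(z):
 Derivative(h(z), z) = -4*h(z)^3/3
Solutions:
 h(z) = -sqrt(6)*sqrt(-1/(C1 - 4*z))/2
 h(z) = sqrt(6)*sqrt(-1/(C1 - 4*z))/2


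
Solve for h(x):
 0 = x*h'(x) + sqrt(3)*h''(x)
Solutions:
 h(x) = C1 + C2*erf(sqrt(2)*3^(3/4)*x/6)


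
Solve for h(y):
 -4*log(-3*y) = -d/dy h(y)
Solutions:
 h(y) = C1 + 4*y*log(-y) + 4*y*(-1 + log(3))


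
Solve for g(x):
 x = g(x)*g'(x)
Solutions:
 g(x) = -sqrt(C1 + x^2)
 g(x) = sqrt(C1 + x^2)


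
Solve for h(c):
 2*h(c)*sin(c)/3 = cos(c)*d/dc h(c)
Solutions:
 h(c) = C1/cos(c)^(2/3)


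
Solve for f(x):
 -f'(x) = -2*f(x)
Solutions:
 f(x) = C1*exp(2*x)


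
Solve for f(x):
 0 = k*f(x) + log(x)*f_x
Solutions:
 f(x) = C1*exp(-k*li(x))


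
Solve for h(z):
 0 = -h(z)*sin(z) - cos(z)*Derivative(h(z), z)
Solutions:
 h(z) = C1*cos(z)


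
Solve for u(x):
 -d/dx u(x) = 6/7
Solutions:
 u(x) = C1 - 6*x/7


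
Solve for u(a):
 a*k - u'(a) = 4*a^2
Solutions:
 u(a) = C1 - 4*a^3/3 + a^2*k/2


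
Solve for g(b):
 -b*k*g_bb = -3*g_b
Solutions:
 g(b) = C1 + b^(((re(k) + 3)*re(k) + im(k)^2)/(re(k)^2 + im(k)^2))*(C2*sin(3*log(b)*Abs(im(k))/(re(k)^2 + im(k)^2)) + C3*cos(3*log(b)*im(k)/(re(k)^2 + im(k)^2)))


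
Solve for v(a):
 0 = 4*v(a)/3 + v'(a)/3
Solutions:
 v(a) = C1*exp(-4*a)


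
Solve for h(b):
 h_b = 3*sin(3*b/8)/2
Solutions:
 h(b) = C1 - 4*cos(3*b/8)


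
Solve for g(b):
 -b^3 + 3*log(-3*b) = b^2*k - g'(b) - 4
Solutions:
 g(b) = C1 + b^4/4 + b^3*k/3 - 3*b*log(-b) + b*(-3*log(3) - 1)


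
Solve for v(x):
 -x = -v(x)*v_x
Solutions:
 v(x) = -sqrt(C1 + x^2)
 v(x) = sqrt(C1 + x^2)


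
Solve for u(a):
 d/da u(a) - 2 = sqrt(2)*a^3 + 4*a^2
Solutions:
 u(a) = C1 + sqrt(2)*a^4/4 + 4*a^3/3 + 2*a


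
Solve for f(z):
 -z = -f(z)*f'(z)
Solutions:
 f(z) = -sqrt(C1 + z^2)
 f(z) = sqrt(C1 + z^2)


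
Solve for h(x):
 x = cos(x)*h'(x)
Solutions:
 h(x) = C1 + Integral(x/cos(x), x)


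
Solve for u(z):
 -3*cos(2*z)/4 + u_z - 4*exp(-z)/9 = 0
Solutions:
 u(z) = C1 + 3*sin(2*z)/8 - 4*exp(-z)/9


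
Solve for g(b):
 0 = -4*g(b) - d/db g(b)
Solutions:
 g(b) = C1*exp(-4*b)


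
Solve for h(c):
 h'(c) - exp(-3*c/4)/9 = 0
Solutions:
 h(c) = C1 - 4*exp(-3*c/4)/27


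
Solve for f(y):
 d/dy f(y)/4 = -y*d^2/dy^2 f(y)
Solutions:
 f(y) = C1 + C2*y^(3/4)


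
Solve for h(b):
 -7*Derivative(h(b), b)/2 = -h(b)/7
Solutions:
 h(b) = C1*exp(2*b/49)


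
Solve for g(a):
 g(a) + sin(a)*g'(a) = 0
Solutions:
 g(a) = C1*sqrt(cos(a) + 1)/sqrt(cos(a) - 1)


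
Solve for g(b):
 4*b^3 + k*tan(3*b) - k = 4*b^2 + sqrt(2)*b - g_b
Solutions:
 g(b) = C1 - b^4 + 4*b^3/3 + sqrt(2)*b^2/2 + b*k + k*log(cos(3*b))/3


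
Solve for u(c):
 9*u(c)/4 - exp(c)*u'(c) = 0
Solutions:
 u(c) = C1*exp(-9*exp(-c)/4)


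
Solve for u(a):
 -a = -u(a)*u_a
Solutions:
 u(a) = -sqrt(C1 + a^2)
 u(a) = sqrt(C1 + a^2)


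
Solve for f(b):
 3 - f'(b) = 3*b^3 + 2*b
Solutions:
 f(b) = C1 - 3*b^4/4 - b^2 + 3*b


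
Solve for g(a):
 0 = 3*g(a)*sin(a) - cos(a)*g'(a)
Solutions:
 g(a) = C1/cos(a)^3


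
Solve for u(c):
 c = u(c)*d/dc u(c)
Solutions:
 u(c) = -sqrt(C1 + c^2)
 u(c) = sqrt(C1 + c^2)


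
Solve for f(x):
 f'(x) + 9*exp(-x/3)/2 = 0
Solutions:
 f(x) = C1 + 27*exp(-x/3)/2


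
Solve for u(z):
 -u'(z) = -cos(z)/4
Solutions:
 u(z) = C1 + sin(z)/4


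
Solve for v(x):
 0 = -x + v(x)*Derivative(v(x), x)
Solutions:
 v(x) = -sqrt(C1 + x^2)
 v(x) = sqrt(C1 + x^2)


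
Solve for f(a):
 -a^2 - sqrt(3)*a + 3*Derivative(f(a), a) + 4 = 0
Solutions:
 f(a) = C1 + a^3/9 + sqrt(3)*a^2/6 - 4*a/3


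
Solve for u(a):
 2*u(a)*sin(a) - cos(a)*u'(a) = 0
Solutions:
 u(a) = C1/cos(a)^2


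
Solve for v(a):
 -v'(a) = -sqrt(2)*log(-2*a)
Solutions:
 v(a) = C1 + sqrt(2)*a*log(-a) + sqrt(2)*a*(-1 + log(2))


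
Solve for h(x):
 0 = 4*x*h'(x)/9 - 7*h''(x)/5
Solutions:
 h(x) = C1 + C2*erfi(sqrt(70)*x/21)


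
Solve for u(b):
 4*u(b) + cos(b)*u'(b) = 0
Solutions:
 u(b) = C1*(sin(b)^2 - 2*sin(b) + 1)/(sin(b)^2 + 2*sin(b) + 1)


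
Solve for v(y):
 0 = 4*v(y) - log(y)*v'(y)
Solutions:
 v(y) = C1*exp(4*li(y))


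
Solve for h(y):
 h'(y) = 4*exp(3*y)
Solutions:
 h(y) = C1 + 4*exp(3*y)/3


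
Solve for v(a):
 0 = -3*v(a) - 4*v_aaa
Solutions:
 v(a) = C3*exp(-6^(1/3)*a/2) + (C1*sin(2^(1/3)*3^(5/6)*a/4) + C2*cos(2^(1/3)*3^(5/6)*a/4))*exp(6^(1/3)*a/4)


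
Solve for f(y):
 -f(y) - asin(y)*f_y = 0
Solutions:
 f(y) = C1*exp(-Integral(1/asin(y), y))


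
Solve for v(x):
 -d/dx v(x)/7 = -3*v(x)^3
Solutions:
 v(x) = -sqrt(2)*sqrt(-1/(C1 + 21*x))/2
 v(x) = sqrt(2)*sqrt(-1/(C1 + 21*x))/2


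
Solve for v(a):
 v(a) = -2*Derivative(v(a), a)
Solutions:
 v(a) = C1*exp(-a/2)


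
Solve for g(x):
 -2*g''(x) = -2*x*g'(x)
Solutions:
 g(x) = C1 + C2*erfi(sqrt(2)*x/2)


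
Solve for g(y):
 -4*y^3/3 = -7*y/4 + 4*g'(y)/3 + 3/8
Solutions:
 g(y) = C1 - y^4/4 + 21*y^2/32 - 9*y/32


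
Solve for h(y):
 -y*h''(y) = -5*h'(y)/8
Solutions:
 h(y) = C1 + C2*y^(13/8)


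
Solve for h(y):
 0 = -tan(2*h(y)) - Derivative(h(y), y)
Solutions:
 h(y) = -asin(C1*exp(-2*y))/2 + pi/2
 h(y) = asin(C1*exp(-2*y))/2


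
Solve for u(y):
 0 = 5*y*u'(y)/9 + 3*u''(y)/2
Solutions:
 u(y) = C1 + C2*erf(sqrt(15)*y/9)


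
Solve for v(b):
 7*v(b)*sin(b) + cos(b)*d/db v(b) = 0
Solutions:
 v(b) = C1*cos(b)^7


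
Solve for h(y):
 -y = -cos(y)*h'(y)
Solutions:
 h(y) = C1 + Integral(y/cos(y), y)


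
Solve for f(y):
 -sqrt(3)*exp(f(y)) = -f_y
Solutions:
 f(y) = log(-1/(C1 + sqrt(3)*y))


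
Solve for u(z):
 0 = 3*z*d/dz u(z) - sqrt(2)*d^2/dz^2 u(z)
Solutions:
 u(z) = C1 + C2*erfi(2^(1/4)*sqrt(3)*z/2)


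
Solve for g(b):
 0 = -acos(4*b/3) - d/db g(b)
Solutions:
 g(b) = C1 - b*acos(4*b/3) + sqrt(9 - 16*b^2)/4


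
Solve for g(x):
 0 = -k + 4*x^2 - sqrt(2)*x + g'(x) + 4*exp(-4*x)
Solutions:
 g(x) = C1 + k*x - 4*x^3/3 + sqrt(2)*x^2/2 + exp(-4*x)


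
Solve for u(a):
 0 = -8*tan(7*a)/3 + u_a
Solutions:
 u(a) = C1 - 8*log(cos(7*a))/21


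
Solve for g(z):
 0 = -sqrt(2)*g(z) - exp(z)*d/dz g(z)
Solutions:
 g(z) = C1*exp(sqrt(2)*exp(-z))


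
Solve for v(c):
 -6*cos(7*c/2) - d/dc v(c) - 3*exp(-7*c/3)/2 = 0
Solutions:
 v(c) = C1 - 12*sin(7*c/2)/7 + 9*exp(-7*c/3)/14


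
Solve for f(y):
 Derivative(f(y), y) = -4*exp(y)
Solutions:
 f(y) = C1 - 4*exp(y)


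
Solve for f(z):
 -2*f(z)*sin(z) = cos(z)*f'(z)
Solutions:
 f(z) = C1*cos(z)^2


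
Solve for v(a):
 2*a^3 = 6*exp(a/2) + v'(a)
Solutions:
 v(a) = C1 + a^4/2 - 12*exp(a/2)


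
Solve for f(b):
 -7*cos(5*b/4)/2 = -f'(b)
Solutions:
 f(b) = C1 + 14*sin(5*b/4)/5


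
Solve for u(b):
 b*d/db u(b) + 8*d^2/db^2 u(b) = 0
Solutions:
 u(b) = C1 + C2*erf(b/4)


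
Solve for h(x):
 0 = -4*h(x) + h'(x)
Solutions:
 h(x) = C1*exp(4*x)


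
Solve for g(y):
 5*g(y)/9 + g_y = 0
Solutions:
 g(y) = C1*exp(-5*y/9)


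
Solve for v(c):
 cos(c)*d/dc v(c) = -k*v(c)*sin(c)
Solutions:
 v(c) = C1*exp(k*log(cos(c)))


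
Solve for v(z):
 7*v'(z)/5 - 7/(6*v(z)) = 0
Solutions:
 v(z) = -sqrt(C1 + 15*z)/3
 v(z) = sqrt(C1 + 15*z)/3


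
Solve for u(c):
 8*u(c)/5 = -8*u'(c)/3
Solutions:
 u(c) = C1*exp(-3*c/5)


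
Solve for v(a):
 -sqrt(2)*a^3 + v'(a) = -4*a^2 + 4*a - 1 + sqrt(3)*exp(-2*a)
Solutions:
 v(a) = C1 + sqrt(2)*a^4/4 - 4*a^3/3 + 2*a^2 - a - sqrt(3)*exp(-2*a)/2


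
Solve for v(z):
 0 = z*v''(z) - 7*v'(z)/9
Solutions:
 v(z) = C1 + C2*z^(16/9)


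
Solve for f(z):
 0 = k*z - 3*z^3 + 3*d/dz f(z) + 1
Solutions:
 f(z) = C1 - k*z^2/6 + z^4/4 - z/3


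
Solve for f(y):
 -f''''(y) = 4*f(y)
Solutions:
 f(y) = (C1*sin(y) + C2*cos(y))*exp(-y) + (C3*sin(y) + C4*cos(y))*exp(y)


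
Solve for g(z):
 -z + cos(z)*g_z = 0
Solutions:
 g(z) = C1 + Integral(z/cos(z), z)


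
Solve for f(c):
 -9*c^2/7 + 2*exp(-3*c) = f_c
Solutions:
 f(c) = C1 - 3*c^3/7 - 2*exp(-3*c)/3


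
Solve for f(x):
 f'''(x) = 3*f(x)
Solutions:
 f(x) = C3*exp(3^(1/3)*x) + (C1*sin(3^(5/6)*x/2) + C2*cos(3^(5/6)*x/2))*exp(-3^(1/3)*x/2)


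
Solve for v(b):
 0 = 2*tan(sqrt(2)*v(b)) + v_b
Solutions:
 v(b) = sqrt(2)*(pi - asin(C1*exp(-2*sqrt(2)*b)))/2
 v(b) = sqrt(2)*asin(C1*exp(-2*sqrt(2)*b))/2


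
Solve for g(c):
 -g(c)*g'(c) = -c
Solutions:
 g(c) = -sqrt(C1 + c^2)
 g(c) = sqrt(C1 + c^2)


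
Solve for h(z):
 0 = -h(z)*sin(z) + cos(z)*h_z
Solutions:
 h(z) = C1/cos(z)


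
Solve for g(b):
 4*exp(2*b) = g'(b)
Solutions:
 g(b) = C1 + 2*exp(2*b)


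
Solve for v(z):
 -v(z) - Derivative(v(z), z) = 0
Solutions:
 v(z) = C1*exp(-z)


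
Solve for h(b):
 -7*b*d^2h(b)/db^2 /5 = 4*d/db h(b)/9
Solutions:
 h(b) = C1 + C2*b^(43/63)


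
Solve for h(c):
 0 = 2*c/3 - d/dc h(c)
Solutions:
 h(c) = C1 + c^2/3


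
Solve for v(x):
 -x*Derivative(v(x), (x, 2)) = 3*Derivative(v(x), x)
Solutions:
 v(x) = C1 + C2/x^2


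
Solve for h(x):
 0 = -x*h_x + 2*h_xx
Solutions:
 h(x) = C1 + C2*erfi(x/2)


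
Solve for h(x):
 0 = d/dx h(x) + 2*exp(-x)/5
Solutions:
 h(x) = C1 + 2*exp(-x)/5


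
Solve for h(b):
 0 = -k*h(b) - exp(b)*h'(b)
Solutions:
 h(b) = C1*exp(k*exp(-b))


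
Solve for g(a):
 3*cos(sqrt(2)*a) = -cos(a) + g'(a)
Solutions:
 g(a) = C1 + sin(a) + 3*sqrt(2)*sin(sqrt(2)*a)/2


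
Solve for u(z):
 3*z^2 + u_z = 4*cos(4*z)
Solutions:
 u(z) = C1 - z^3 + sin(4*z)


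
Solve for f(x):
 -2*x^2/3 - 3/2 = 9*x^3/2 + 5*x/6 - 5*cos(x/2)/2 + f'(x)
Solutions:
 f(x) = C1 - 9*x^4/8 - 2*x^3/9 - 5*x^2/12 - 3*x/2 + 5*sin(x/2)


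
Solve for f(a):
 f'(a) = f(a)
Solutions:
 f(a) = C1*exp(a)


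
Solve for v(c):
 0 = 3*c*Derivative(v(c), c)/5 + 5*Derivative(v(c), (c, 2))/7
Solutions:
 v(c) = C1 + C2*erf(sqrt(42)*c/10)


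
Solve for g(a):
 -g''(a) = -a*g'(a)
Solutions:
 g(a) = C1 + C2*erfi(sqrt(2)*a/2)


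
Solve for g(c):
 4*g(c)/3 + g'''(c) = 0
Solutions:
 g(c) = C3*exp(-6^(2/3)*c/3) + (C1*sin(2^(2/3)*3^(1/6)*c/2) + C2*cos(2^(2/3)*3^(1/6)*c/2))*exp(6^(2/3)*c/6)


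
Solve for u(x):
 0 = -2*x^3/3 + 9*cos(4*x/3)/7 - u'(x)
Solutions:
 u(x) = C1 - x^4/6 + 27*sin(4*x/3)/28


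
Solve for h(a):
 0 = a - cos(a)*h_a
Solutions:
 h(a) = C1 + Integral(a/cos(a), a)


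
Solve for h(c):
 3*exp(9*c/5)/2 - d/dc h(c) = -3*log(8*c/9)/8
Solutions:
 h(c) = C1 + 3*c*log(c)/8 + 3*c*(-2*log(3) - 1 + 3*log(2))/8 + 5*exp(9*c/5)/6


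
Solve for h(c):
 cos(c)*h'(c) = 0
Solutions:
 h(c) = C1


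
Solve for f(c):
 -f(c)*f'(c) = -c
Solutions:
 f(c) = -sqrt(C1 + c^2)
 f(c) = sqrt(C1 + c^2)


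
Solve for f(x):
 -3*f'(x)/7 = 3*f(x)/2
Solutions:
 f(x) = C1*exp(-7*x/2)


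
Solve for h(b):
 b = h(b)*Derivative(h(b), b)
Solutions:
 h(b) = -sqrt(C1 + b^2)
 h(b) = sqrt(C1 + b^2)


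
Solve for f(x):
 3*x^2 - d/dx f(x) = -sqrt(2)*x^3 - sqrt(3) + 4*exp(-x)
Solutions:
 f(x) = C1 + sqrt(2)*x^4/4 + x^3 + sqrt(3)*x + 4*exp(-x)


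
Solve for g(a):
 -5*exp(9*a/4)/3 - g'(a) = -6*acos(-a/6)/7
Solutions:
 g(a) = C1 + 6*a*acos(-a/6)/7 + 6*sqrt(36 - a^2)/7 - 20*exp(9*a/4)/27


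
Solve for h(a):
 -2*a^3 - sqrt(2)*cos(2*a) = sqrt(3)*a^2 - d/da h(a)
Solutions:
 h(a) = C1 + a^4/2 + sqrt(3)*a^3/3 + sqrt(2)*sin(2*a)/2


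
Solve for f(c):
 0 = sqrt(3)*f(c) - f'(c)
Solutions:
 f(c) = C1*exp(sqrt(3)*c)


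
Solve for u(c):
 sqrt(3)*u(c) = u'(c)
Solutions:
 u(c) = C1*exp(sqrt(3)*c)


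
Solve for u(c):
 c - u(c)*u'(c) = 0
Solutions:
 u(c) = -sqrt(C1 + c^2)
 u(c) = sqrt(C1 + c^2)


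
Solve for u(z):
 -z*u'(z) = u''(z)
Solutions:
 u(z) = C1 + C2*erf(sqrt(2)*z/2)


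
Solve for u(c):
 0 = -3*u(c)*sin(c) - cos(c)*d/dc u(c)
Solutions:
 u(c) = C1*cos(c)^3


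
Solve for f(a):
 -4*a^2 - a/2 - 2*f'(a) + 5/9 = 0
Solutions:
 f(a) = C1 - 2*a^3/3 - a^2/8 + 5*a/18


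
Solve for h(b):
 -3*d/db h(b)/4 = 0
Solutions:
 h(b) = C1


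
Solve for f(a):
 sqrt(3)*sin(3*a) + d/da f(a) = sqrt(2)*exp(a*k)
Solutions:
 f(a) = C1 + sqrt(3)*cos(3*a)/3 + sqrt(2)*exp(a*k)/k


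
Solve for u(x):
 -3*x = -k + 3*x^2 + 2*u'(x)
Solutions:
 u(x) = C1 + k*x/2 - x^3/2 - 3*x^2/4


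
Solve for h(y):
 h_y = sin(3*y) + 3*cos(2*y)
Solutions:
 h(y) = C1 + 3*sin(2*y)/2 - cos(3*y)/3


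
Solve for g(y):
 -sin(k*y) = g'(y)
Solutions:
 g(y) = C1 + cos(k*y)/k


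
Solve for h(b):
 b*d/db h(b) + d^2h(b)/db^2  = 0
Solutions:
 h(b) = C1 + C2*erf(sqrt(2)*b/2)


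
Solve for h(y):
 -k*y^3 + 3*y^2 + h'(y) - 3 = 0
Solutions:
 h(y) = C1 + k*y^4/4 - y^3 + 3*y


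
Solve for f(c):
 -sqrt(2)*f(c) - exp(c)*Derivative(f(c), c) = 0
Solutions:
 f(c) = C1*exp(sqrt(2)*exp(-c))


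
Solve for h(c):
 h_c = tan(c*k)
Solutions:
 h(c) = C1 + Piecewise((-log(cos(c*k))/k, Ne(k, 0)), (0, True))


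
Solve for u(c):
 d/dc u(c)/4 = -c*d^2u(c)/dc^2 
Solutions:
 u(c) = C1 + C2*c^(3/4)


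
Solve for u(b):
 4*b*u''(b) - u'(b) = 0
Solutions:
 u(b) = C1 + C2*b^(5/4)


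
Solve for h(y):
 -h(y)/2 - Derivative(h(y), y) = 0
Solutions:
 h(y) = C1*exp(-y/2)


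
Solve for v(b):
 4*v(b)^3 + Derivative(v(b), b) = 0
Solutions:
 v(b) = -sqrt(2)*sqrt(-1/(C1 - 4*b))/2
 v(b) = sqrt(2)*sqrt(-1/(C1 - 4*b))/2


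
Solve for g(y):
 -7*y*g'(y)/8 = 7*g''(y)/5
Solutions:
 g(y) = C1 + C2*erf(sqrt(5)*y/4)


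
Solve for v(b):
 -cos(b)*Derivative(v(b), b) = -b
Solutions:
 v(b) = C1 + Integral(b/cos(b), b)


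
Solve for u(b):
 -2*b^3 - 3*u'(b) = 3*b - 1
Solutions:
 u(b) = C1 - b^4/6 - b^2/2 + b/3


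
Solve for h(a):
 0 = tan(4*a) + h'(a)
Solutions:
 h(a) = C1 + log(cos(4*a))/4


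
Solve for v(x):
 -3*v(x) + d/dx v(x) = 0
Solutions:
 v(x) = C1*exp(3*x)


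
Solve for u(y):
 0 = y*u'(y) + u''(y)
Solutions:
 u(y) = C1 + C2*erf(sqrt(2)*y/2)


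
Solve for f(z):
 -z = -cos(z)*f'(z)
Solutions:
 f(z) = C1 + Integral(z/cos(z), z)


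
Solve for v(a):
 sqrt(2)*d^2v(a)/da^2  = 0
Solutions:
 v(a) = C1 + C2*a


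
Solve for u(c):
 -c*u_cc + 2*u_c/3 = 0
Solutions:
 u(c) = C1 + C2*c^(5/3)


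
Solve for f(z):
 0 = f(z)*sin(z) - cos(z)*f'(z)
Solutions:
 f(z) = C1/cos(z)


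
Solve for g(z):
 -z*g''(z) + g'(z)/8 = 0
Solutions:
 g(z) = C1 + C2*z^(9/8)


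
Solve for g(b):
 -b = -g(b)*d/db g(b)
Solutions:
 g(b) = -sqrt(C1 + b^2)
 g(b) = sqrt(C1 + b^2)


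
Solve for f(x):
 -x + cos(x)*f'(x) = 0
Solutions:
 f(x) = C1 + Integral(x/cos(x), x)


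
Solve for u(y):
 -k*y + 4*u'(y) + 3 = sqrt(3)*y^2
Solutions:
 u(y) = C1 + k*y^2/8 + sqrt(3)*y^3/12 - 3*y/4


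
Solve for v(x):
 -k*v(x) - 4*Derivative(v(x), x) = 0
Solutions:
 v(x) = C1*exp(-k*x/4)


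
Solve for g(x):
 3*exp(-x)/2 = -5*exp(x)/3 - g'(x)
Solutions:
 g(x) = C1 - 5*exp(x)/3 + 3*exp(-x)/2


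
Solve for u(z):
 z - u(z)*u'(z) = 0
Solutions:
 u(z) = -sqrt(C1 + z^2)
 u(z) = sqrt(C1 + z^2)


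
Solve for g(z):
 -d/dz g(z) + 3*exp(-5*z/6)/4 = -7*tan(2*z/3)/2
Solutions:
 g(z) = C1 + 21*log(tan(2*z/3)^2 + 1)/8 - 9*exp(-5*z/6)/10


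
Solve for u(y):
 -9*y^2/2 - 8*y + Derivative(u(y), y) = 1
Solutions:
 u(y) = C1 + 3*y^3/2 + 4*y^2 + y


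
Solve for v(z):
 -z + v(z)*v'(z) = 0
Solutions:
 v(z) = -sqrt(C1 + z^2)
 v(z) = sqrt(C1 + z^2)


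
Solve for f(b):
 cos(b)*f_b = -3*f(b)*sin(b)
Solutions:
 f(b) = C1*cos(b)^3


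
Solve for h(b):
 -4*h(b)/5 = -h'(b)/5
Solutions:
 h(b) = C1*exp(4*b)


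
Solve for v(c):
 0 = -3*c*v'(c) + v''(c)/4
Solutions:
 v(c) = C1 + C2*erfi(sqrt(6)*c)


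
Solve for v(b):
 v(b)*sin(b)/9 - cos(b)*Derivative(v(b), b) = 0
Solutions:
 v(b) = C1/cos(b)^(1/9)


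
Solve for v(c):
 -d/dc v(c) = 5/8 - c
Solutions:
 v(c) = C1 + c^2/2 - 5*c/8


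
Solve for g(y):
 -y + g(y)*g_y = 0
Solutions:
 g(y) = -sqrt(C1 + y^2)
 g(y) = sqrt(C1 + y^2)


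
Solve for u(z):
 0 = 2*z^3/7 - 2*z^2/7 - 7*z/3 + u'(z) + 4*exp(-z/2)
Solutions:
 u(z) = C1 - z^4/14 + 2*z^3/21 + 7*z^2/6 + 8*exp(-z/2)


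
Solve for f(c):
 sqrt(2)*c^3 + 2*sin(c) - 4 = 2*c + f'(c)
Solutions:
 f(c) = C1 + sqrt(2)*c^4/4 - c^2 - 4*c - 2*cos(c)


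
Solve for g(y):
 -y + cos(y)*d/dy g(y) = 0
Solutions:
 g(y) = C1 + Integral(y/cos(y), y)


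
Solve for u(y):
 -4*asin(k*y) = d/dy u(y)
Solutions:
 u(y) = C1 - 4*Piecewise((y*asin(k*y) + sqrt(-k^2*y^2 + 1)/k, Ne(k, 0)), (0, True))


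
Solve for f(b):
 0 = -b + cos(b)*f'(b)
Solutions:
 f(b) = C1 + Integral(b/cos(b), b)


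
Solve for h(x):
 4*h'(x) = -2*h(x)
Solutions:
 h(x) = C1*exp(-x/2)


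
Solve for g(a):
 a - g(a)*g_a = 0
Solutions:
 g(a) = -sqrt(C1 + a^2)
 g(a) = sqrt(C1 + a^2)


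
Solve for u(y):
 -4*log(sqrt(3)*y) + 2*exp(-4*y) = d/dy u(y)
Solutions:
 u(y) = C1 - 4*y*log(y) + 2*y*(2 - log(3)) - exp(-4*y)/2


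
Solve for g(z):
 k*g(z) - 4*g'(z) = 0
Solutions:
 g(z) = C1*exp(k*z/4)


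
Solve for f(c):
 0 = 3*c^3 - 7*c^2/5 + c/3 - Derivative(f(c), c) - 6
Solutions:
 f(c) = C1 + 3*c^4/4 - 7*c^3/15 + c^2/6 - 6*c


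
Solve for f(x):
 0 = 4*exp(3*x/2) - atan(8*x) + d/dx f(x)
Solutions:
 f(x) = C1 + x*atan(8*x) - 8*exp(3*x/2)/3 - log(64*x^2 + 1)/16


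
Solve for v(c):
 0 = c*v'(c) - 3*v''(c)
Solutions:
 v(c) = C1 + C2*erfi(sqrt(6)*c/6)


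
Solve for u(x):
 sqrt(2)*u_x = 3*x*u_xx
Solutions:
 u(x) = C1 + C2*x^(sqrt(2)/3 + 1)


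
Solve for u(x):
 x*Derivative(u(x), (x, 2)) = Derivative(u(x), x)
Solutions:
 u(x) = C1 + C2*x^2


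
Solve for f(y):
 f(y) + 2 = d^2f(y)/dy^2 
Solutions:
 f(y) = C1*exp(-y) + C2*exp(y) - 2


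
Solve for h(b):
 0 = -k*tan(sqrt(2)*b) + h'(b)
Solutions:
 h(b) = C1 - sqrt(2)*k*log(cos(sqrt(2)*b))/2


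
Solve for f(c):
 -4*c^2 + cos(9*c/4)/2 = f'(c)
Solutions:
 f(c) = C1 - 4*c^3/3 + 2*sin(9*c/4)/9


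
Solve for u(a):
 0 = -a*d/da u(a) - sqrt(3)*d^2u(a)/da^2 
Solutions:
 u(a) = C1 + C2*erf(sqrt(2)*3^(3/4)*a/6)


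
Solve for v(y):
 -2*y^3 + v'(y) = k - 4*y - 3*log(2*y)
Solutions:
 v(y) = C1 + k*y + y^4/2 - 2*y^2 - 3*y*log(y) - y*log(8) + 3*y


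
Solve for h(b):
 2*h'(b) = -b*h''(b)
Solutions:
 h(b) = C1 + C2/b


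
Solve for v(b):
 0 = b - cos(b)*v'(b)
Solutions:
 v(b) = C1 + Integral(b/cos(b), b)


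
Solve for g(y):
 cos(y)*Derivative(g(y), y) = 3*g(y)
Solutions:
 g(y) = C1*(sin(y) + 1)^(3/2)/(sin(y) - 1)^(3/2)


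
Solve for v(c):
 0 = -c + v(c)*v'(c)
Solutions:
 v(c) = -sqrt(C1 + c^2)
 v(c) = sqrt(C1 + c^2)


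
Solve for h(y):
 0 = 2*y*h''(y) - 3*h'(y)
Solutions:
 h(y) = C1 + C2*y^(5/2)


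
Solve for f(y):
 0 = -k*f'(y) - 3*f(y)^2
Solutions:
 f(y) = k/(C1*k + 3*y)


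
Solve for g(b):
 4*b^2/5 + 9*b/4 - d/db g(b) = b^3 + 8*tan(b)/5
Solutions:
 g(b) = C1 - b^4/4 + 4*b^3/15 + 9*b^2/8 + 8*log(cos(b))/5


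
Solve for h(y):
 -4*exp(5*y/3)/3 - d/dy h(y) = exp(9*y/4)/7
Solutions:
 h(y) = C1 - 4*exp(9*y/4)/63 - 4*exp(5*y/3)/5


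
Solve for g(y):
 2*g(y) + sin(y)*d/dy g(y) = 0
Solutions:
 g(y) = C1*(cos(y) + 1)/(cos(y) - 1)


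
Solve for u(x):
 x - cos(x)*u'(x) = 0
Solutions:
 u(x) = C1 + Integral(x/cos(x), x)


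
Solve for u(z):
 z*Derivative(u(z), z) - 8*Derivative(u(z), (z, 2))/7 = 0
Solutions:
 u(z) = C1 + C2*erfi(sqrt(7)*z/4)


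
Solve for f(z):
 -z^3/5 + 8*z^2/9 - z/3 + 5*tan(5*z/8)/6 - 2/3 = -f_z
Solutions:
 f(z) = C1 + z^4/20 - 8*z^3/27 + z^2/6 + 2*z/3 + 4*log(cos(5*z/8))/3


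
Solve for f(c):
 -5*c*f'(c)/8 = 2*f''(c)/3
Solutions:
 f(c) = C1 + C2*erf(sqrt(30)*c/8)


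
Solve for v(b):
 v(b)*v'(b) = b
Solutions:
 v(b) = -sqrt(C1 + b^2)
 v(b) = sqrt(C1 + b^2)


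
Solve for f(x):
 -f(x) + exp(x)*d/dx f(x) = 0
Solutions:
 f(x) = C1*exp(-exp(-x))


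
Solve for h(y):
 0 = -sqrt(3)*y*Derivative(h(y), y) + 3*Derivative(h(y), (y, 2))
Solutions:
 h(y) = C1 + C2*erfi(sqrt(2)*3^(3/4)*y/6)


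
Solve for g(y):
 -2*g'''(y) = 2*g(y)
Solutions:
 g(y) = C3*exp(-y) + (C1*sin(sqrt(3)*y/2) + C2*cos(sqrt(3)*y/2))*exp(y/2)


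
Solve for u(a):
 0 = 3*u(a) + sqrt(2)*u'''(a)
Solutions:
 u(a) = C3*exp(-2^(5/6)*3^(1/3)*a/2) + (C1*sin(6^(5/6)*a/4) + C2*cos(6^(5/6)*a/4))*exp(2^(5/6)*3^(1/3)*a/4)


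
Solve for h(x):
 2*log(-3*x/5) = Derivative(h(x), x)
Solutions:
 h(x) = C1 + 2*x*log(-x) + 2*x*(-log(5) - 1 + log(3))


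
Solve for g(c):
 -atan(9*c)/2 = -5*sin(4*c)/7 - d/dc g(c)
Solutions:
 g(c) = C1 + c*atan(9*c)/2 - log(81*c^2 + 1)/36 + 5*cos(4*c)/28


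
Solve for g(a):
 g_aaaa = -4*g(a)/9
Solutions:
 g(a) = (C1*sin(sqrt(3)*a/3) + C2*cos(sqrt(3)*a/3))*exp(-sqrt(3)*a/3) + (C3*sin(sqrt(3)*a/3) + C4*cos(sqrt(3)*a/3))*exp(sqrt(3)*a/3)


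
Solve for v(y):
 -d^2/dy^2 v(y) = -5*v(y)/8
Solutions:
 v(y) = C1*exp(-sqrt(10)*y/4) + C2*exp(sqrt(10)*y/4)


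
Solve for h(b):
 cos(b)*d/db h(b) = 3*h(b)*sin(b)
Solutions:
 h(b) = C1/cos(b)^3


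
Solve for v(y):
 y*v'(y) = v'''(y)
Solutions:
 v(y) = C1 + Integral(C2*airyai(y) + C3*airybi(y), y)


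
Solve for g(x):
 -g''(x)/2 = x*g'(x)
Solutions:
 g(x) = C1 + C2*erf(x)


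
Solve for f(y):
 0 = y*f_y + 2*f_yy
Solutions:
 f(y) = C1 + C2*erf(y/2)


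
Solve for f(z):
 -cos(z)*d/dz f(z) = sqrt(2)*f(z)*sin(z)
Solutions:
 f(z) = C1*cos(z)^(sqrt(2))


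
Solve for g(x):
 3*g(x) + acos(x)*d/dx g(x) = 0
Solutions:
 g(x) = C1*exp(-3*Integral(1/acos(x), x))


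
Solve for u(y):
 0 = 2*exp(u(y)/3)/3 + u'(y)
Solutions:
 u(y) = 3*log(1/(C1 + 2*y)) + 6*log(3)


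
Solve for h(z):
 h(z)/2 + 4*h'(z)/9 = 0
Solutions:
 h(z) = C1*exp(-9*z/8)


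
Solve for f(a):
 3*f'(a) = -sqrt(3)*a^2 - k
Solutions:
 f(a) = C1 - sqrt(3)*a^3/9 - a*k/3


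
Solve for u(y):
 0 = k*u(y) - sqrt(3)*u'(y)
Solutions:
 u(y) = C1*exp(sqrt(3)*k*y/3)


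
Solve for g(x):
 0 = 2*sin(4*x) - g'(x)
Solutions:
 g(x) = C1 - cos(4*x)/2


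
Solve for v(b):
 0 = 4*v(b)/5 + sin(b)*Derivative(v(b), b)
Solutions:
 v(b) = C1*(cos(b) + 1)^(2/5)/(cos(b) - 1)^(2/5)
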